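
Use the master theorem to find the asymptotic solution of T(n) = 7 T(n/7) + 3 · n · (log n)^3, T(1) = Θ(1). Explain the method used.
T(n) = Θ(n · (log n)^4)

Here log_7 7 = 1 and f(n) = 3 · n · (log n)^3 = Θ(n^(log_7 7) · (log n)^3). This is the extended Case 2 of the master theorem (f matches the critical exponent up to log factors), giving T(n) = Θ(n^(log_7 7) · (log n)^(3+1)) = Θ(n · (log n)^4).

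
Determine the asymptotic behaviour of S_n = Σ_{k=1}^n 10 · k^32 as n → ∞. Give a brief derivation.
S_n ~ 10 · n^33 / 33

By integral comparison (Euler-Maclaurin), Σ_{k=1}^n 10 · k^32 = 10 · ∫_0^n x^32 dx + O(n^32) = 10 · n^33/33 + O(n^32). (Equivalently, Faulhaber's formula gives the same leading term.)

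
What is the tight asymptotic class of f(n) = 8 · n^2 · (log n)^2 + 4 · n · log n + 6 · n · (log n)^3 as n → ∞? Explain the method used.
f(n) ∈ Θ(n^2 · (log n)^2)

Compare the terms by growth order. For large n, n^a · (log n)^b dominates n^a' · (log n)^b' iff a > a', or (a = a' and b > b'). Ranking the 3 terms shows the dominant one is 8 · n^2 · (log n)^2. Hence f(n) ∈ Θ(n^2 · (log n)^2).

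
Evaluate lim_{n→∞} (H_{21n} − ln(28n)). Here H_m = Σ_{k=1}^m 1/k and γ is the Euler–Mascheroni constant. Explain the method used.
lim = ln(3/4) + γ

By Euler-Maclaurin, H_m = ln m + γ + O(1/m). So
  H_{21n} − ln(28n) = ln(21n) + γ − ln(28n) + O(1/n)
                       = ln(21/28) + γ + O(1/n).
Hence the limit is ln(21/28) + γ (= ln(3/4)).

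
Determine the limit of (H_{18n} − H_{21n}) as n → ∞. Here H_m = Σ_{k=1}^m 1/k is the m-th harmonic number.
lim = ln(18/21) = ln(6/7)

Euler-Maclaurin gives H_m = ln m + γ + 1/(2m) + O(1/m^2). The γ and O(1/m) terms cancel in the difference:
  H_{18n} − H_{21n} = ln(18n) − ln(21n) + O(1/n) = ln(18/21) + O(1/n).
Hence the limit is ln(18/21) = ln(6/7).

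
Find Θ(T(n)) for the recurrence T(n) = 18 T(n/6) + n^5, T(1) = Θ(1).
T(n) = Θ(n^5)

log_6 18 ≈ 1.613. f(n) = n^5 dominates n^(log_6 18) since 5 > 1.613, and the regularity condition a·f(n/b) = 18·(n/6)^5 = (18/7776)·n^5 ≤ c·f(n) holds with c = 18/7776 ≈ 0.00231 < 1. So this is Case 3: T(n) = Θ(f(n)) = Θ(n^5).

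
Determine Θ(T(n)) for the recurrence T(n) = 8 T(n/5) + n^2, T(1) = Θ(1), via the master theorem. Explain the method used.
T(n) = Θ(n^2)

log_5 8 ≈ 1.292. f(n) = n^2 dominates n^(log_5 8) since 2 > 1.292, and the regularity condition a·f(n/b) = 8·(n/5)^2 = (8/25)·n^2 ≤ c·f(n) holds with c = 8/25 ≈ 0.32 < 1. So this is Case 3: T(n) = Θ(f(n)) = Θ(n^2).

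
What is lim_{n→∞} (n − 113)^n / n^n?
lim = e^(−113)

Rewrite as (1 − 113/n)^(n). By the standard limit (1 + x/n)^n → e^x, we have (1 − 113/n)^n → e^(−113), and raising to the 1st power gives e^(−113).
More precisely, ln[(1 − 113/n)^(n)] = n · ln(1 − 113/n) = n · (-113/n + O(1/n^2)) = -113 + O(1/n) → -113.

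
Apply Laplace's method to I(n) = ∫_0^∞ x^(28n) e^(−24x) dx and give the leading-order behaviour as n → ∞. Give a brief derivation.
I(n) ~ (sqrt(2π·28n) / 24) · (28n/(24e))^(28n)

Write the integrand as exp(28n ln x − 24x) and set f(x) = 28n ln x − 24x. Then f'(x) = 28n/x − 24 = 0 at x* = 28n/24, and f''(x*) = −28n/x*^2 = −24^2/(28n). Laplace's method (interior maximum) gives
  I(n) ~ e^(f(x*)) · sqrt(2π / |f''(x*)|)
        = exp(28n ln(28n/24) − 28n) · sqrt(2π · 28n / 24^2)
        = (28n/24)^(28n) e^(−28n) · sqrt(2π·28n) / 24
        = (sqrt(2π·28n) / 24) · (28n/(24e))^(28n).
This matches Γ(28n+1)/24^(28n+1) with Stirling applied to Γ.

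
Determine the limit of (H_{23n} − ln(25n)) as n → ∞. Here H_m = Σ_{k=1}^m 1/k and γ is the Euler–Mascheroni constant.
lim = ln(23/25) + γ

By Euler-Maclaurin, H_m = ln m + γ + O(1/m). So
  H_{23n} − ln(25n) = ln(23n) + γ − ln(25n) + O(1/n)
                       = ln(23/25) + γ + O(1/n).
Hence the limit is ln(23/25) + γ.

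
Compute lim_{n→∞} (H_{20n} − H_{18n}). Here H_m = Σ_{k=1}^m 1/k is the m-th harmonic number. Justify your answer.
lim = ln(20/18) = ln(10/9)

Euler-Maclaurin gives H_m = ln m + γ + 1/(2m) + O(1/m^2). The γ and O(1/m) terms cancel in the difference:
  H_{20n} − H_{18n} = ln(20n) − ln(18n) + O(1/n) = ln(20/18) + O(1/n).
Hence the limit is ln(20/18) = ln(10/9).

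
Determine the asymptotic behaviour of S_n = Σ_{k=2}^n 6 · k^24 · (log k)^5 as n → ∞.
S_n ~ 6 · n^25 · (log n)^5 / 25

By integral comparison, S_n = ∫_1^n 6 · x^24 · (log x)^5 dx + O(n^24 · (log n)^5). For the integral, the leading term of ∫_1^n x^24 (log x)^5 dx is n^25/25 · (log n)^5 (by repeated integration by parts; each step lowers the log-exponent and produces a relatively O(1/log n) correction). Hence S_n ~ 6 · n^25 · (log n)^5 / 25.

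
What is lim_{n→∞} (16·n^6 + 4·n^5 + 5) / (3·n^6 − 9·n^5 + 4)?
lim = 16/3

For large n the leading n^6 terms dominate both numerator and denominator. Dividing top and bottom by n^6, every other term tends to 0, leaving 16/3.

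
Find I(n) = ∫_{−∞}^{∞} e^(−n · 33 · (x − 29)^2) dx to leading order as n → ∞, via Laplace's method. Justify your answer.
I(n) = sqrt(π/(33n))

Here φ(x) = 33 · (x − 29)^2 has its unique minimum at x* = 29 with φ(x*) = 0 and φ''(x*) = 66. Laplace's method gives
  I(n) ~ e^(−n φ(x*)) · sqrt(2π / (n · φ''(x*))) = sqrt(2π / (66n)) = sqrt(π/(33n)).
This is exact: substituting u = (x − 29)·sqrt(33n) gives I(n) = (1/sqrt(33n)) ∫_{−∞}^{∞} e^(−u^2) du = sqrt(π/(33n)).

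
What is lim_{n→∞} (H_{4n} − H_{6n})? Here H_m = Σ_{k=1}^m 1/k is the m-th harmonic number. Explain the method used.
lim = ln(4/6) = ln(2/3)

Euler-Maclaurin gives H_m = ln m + γ + 1/(2m) + O(1/m^2). The γ and O(1/m) terms cancel in the difference:
  H_{4n} − H_{6n} = ln(4n) − ln(6n) + O(1/n) = ln(4/6) + O(1/n).
Hence the limit is ln(4/6) = ln(2/3).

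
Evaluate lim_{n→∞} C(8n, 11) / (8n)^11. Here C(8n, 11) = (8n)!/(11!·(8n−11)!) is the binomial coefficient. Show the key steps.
lim = 1/11! = 1/39916800

With N = 8n → ∞: C(N, 11) / N^11 = [N(N−1)…(N−10)] / (11! · N^11) = (1/11!) · 1 · (1 − 1/(8n)) · … · (1 − 10/(8n)). Each factor → 1 as N → ∞, so the limit is 1/11! = 1/39916800.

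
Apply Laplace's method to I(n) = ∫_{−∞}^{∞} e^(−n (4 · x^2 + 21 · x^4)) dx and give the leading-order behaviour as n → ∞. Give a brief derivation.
I(n) ~ sqrt(π/(4n))

φ(x) = 4 · x^2 + 21 · x^4 has its unique global minimum at x* = 0 (since φ'(x) = 8x + 84x^3 = 0 only at x = 0 for real x with both coefficients positive, and φ → ∞ as |x| → ∞). At x* = 0, φ(0) = 0 and φ''(0) = 8. Laplace's method then gives
  I(n) ~ sqrt(2π / (n · φ''(0))) · e^(−n φ(0)) = sqrt(2π / (8n)) = sqrt(π/(4n)).
The 21 · x^4 term contributes only at subleading order (an O(1/n) relative correction).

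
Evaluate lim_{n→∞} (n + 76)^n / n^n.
lim = e^76

Rewrite as (1 + 76/n)^(n). By the standard limit (1 + x/n)^n → e^x, we have (1 + 76/n)^n → e^76, and raising to the 1st power gives e^76.
More precisely, ln[(1 + 76/n)^(n)] = n · ln(1 + 76/n) = n · (76/n + O(1/n^2)) = 76 + O(1/n) → 76.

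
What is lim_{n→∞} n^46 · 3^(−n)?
lim = 0

Exponentials with base > 1 dominate every fixed polynomial: for any fixed c, n^c / 3^n → 0 as n → ∞ (e.g. by the ratio test, or by writing 3^n = e^(n ln 3) and noting e^(n ln 3) / n^c → ∞). Hence n^46 · 3^(−n) = n^46 / 3^n → 0.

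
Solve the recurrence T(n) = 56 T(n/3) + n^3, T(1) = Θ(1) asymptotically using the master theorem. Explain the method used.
T(n) = Θ(n^(log_3 56))

Master theorem: compare f(n) = n^3 to n^(log_3 56) where log_3 56 ≈ 3.664. Since 3 < log_3 56, we have f(n) = O(n^(log_3 56 − ε)) for some ε > 0 — Case 1. Hence T(n) = Θ(n^(log_3 56)).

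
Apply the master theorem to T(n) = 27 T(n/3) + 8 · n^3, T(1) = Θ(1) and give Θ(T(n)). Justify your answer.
T(n) = Θ(n^3 log n)

log_3 27 = 3, and f(n) = 8 · n^3 = Θ(n^(log_3 27)). This is Case 2 of the master theorem: T(n) = Θ(f(n) · log n) = Θ(n^3 log n).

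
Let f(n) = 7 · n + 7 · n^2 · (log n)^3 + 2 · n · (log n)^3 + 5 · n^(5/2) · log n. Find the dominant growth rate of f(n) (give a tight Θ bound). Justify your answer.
f(n) ∈ Θ(n^(5/2) · log n)

Compare the terms by growth order. For large n, n^a · (log n)^b dominates n^a' · (log n)^b' iff a > a', or (a = a' and b > b'). Ranking the 4 terms shows the dominant one is 5 · n^(5/2) · log n. Hence f(n) ∈ Θ(n^(5/2) · log n).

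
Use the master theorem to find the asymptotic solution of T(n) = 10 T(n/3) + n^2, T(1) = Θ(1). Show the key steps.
T(n) = Θ(n^(log_3 10))

Master theorem: compare f(n) = n^2 to n^(log_3 10) where log_3 10 ≈ 2.096. Since 2 < log_3 10, we have f(n) = O(n^(log_3 10 − ε)) for some ε > 0 — Case 1. Hence T(n) = Θ(n^(log_3 10)).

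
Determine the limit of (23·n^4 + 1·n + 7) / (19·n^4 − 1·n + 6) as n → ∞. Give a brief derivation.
lim = 23/19

For large n the leading n^4 terms dominate both numerator and denominator. Dividing top and bottom by n^4, every other term tends to 0, leaving 23/19.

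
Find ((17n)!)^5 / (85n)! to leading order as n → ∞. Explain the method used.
((17n)!)^5/(85n)! ~ ((2π·17n)^(4/2) / sqrt(5)) · 5^(−5·17n)  →  0

Write N = 17n. Stirling: N! ~ sqrt(2π N)(N/e)^N and (5N)! ~ sqrt(2π·5N)·(5N/e)^(5N).
  (N!)^5/(5N)! ~ (2π N)^(5/2) (N/e)^(5N) / [sqrt(2π·5N) (5N/e)^(5N)]
     = (2π N)^(5/2) / sqrt(2π·5N) · (N/(5N))^(5N)
     = (2π N)^((5−1)/2) / sqrt(5) · 5^(−5N).
Since 5^5 > 1, the factor 5^(−5N) decays exponentially, so the ratio → 0. Substituting N = 17n gives the stated form.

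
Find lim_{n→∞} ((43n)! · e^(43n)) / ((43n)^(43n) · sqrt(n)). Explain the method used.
lim = sqrt(2π·43)

Stirling: (43n)! ~ sqrt(2π·43n) · (43n/e)^(43n). Hence
  (43n)! · e^(43n) / (43n)^(43n) ~ sqrt(2π·43n).
Dividing by sqrt(n): sqrt(2π·43n) / sqrt(n) = sqrt(2π·43) · n^((1−1)/2), so the limit is sqrt(2π·43).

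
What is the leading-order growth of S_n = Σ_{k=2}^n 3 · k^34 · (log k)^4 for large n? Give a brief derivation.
S_n ~ 3 · n^35 · (log n)^4 / 35

By integral comparison, S_n = ∫_1^n 3 · x^34 · (log x)^4 dx + O(n^34 · (log n)^4). For the integral, the leading term of ∫_1^n x^34 (log x)^4 dx is n^35/35 · (log n)^4 (by repeated integration by parts; each step lowers the log-exponent and produces a relatively O(1/log n) correction). Hence S_n ~ 3 · n^35 · (log n)^4 / 35.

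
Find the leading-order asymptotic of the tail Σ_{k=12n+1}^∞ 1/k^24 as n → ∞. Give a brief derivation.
Σ_{k>12n} 1/k^24 ~ 1/(23 · (12n)^23)

Compare to the integral: ∫_{12n}^∞ x^(−24) dx = [−x^(−23)/23]_{12n}^∞ = 1/((24−1)·(12n)^23). Euler-Maclaurin then gives
  Σ_{k>12n} 1/k^24 = ∫_{12n}^∞ dx/x^24 − 1/(2·(12n)^24) + O(1/(12n)^25).
(Equivalently this is ζ(24) − Σ_{k≤12n} 1/k^24.)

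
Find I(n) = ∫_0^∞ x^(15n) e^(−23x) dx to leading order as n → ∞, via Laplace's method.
I(n) ~ (sqrt(2π·15n) / 23) · (15n/(23e))^(15n)

Write the integrand as exp(15n ln x − 23x) and set f(x) = 15n ln x − 23x. Then f'(x) = 15n/x − 23 = 0 at x* = 15n/23, and f''(x*) = −15n/x*^2 = −23^2/(15n). Laplace's method (interior maximum) gives
  I(n) ~ e^(f(x*)) · sqrt(2π / |f''(x*)|)
        = exp(15n ln(15n/23) − 15n) · sqrt(2π · 15n / 23^2)
        = (15n/23)^(15n) e^(−15n) · sqrt(2π·15n) / 23
        = (sqrt(2π·15n) / 23) · (15n/(23e))^(15n).
This matches Γ(15n+1)/23^(15n+1) with Stirling applied to Γ.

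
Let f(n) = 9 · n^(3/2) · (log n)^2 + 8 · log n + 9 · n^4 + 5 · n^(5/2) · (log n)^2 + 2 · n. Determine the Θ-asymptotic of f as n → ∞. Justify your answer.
f(n) ∈ Θ(n^4)

Compare the terms by growth order. For large n, n^a · (log n)^b dominates n^a' · (log n)^b' iff a > a', or (a = a' and b > b'). Ranking the 5 terms shows the dominant one is 9 · n^4. Hence f(n) ∈ Θ(n^4).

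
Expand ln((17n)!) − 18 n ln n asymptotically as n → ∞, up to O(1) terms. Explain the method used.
ln((17n)!) − 18 n ln n = −n ln n + 17(ln 17 − 1) n + (1/2) ln(2π·17n) + O(1/n)

Stirling: ln((17n)!) = 17n ln(17n) − 17n + (1/2) ln(2π·17n) + O(1/n).
Expand 17n ln(17n) = 17n (ln n + ln 17) = 17n ln n + 17n ln 17.
Subtract 18n ln n: leading term is (17 − 18) n ln n = −n ln n. The next term is 17n ln 17 − 17n = 17(ln 17 − 1) n. Then the (1/2) ln(2π·17n) correction.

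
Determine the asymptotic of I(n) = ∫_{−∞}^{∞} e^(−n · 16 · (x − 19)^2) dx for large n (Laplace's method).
I(n) = sqrt(π/(16n))

Here φ(x) = 16 · (x − 19)^2 has its unique minimum at x* = 19 with φ(x*) = 0 and φ''(x*) = 32. Laplace's method gives
  I(n) ~ e^(−n φ(x*)) · sqrt(2π / (n · φ''(x*))) = sqrt(2π / (32n)) = sqrt(π/(16n)).
This is exact: substituting u = (x − 19)·sqrt(16n) gives I(n) = (1/sqrt(16n)) ∫_{−∞}^{∞} e^(−u^2) du = sqrt(π/(16n)).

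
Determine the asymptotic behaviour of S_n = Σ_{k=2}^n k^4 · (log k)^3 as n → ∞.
S_n ~ n^5 · (log n)^3 / 5

By integral comparison, S_n = ∫_1^n x^4 · (log x)^3 dx + O(n^4 · (log n)^3). For the integral, the leading term of ∫_1^n x^4 (log x)^3 dx is n^5/5 · (log n)^3 (by repeated integration by parts; each step lowers the log-exponent and produces a relatively O(1/log n) correction). Hence S_n ~ n^5 · (log n)^3 / 5.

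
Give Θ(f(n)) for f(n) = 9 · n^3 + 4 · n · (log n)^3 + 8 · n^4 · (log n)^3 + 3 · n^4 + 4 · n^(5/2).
f(n) ∈ Θ(n^4 · (log n)^3)

Compare the terms by growth order. For large n, n^a · (log n)^b dominates n^a' · (log n)^b' iff a > a', or (a = a' and b > b'). Ranking the 5 terms shows the dominant one is 8 · n^4 · (log n)^3. Hence f(n) ∈ Θ(n^4 · (log n)^3).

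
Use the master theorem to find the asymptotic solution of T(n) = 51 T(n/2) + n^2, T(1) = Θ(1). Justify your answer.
T(n) = Θ(n^(log_2 51))

Master theorem: compare f(n) = n^2 to n^(log_2 51) where log_2 51 ≈ 5.672. Since 2 < log_2 51, we have f(n) = O(n^(log_2 51 − ε)) for some ε > 0 — Case 1. Hence T(n) = Θ(n^(log_2 51)).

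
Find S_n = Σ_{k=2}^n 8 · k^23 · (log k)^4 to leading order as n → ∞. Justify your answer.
S_n ~ n^24 · (log n)^4 / 3

By integral comparison, S_n = ∫_1^n 8 · x^23 · (log x)^4 dx + O(n^23 · (log n)^4). For the integral, the leading term of ∫_1^n x^23 (log x)^4 dx is n^24/24 · (log n)^4 (by repeated integration by parts; each step lowers the log-exponent and produces a relatively O(1/log n) correction). Hence S_n ~ n^24 · (log n)^4 / 3.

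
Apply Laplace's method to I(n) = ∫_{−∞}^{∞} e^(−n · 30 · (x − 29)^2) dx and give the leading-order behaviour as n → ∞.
I(n) = sqrt(π/(30n))

Here φ(x) = 30 · (x − 29)^2 has its unique minimum at x* = 29 with φ(x*) = 0 and φ''(x*) = 60. Laplace's method gives
  I(n) ~ e^(−n φ(x*)) · sqrt(2π / (n · φ''(x*))) = sqrt(2π / (60n)) = sqrt(π/(30n)).
This is exact: substituting u = (x − 29)·sqrt(30n) gives I(n) = (1/sqrt(30n)) ∫_{−∞}^{∞} e^(−u^2) du = sqrt(π/(30n)).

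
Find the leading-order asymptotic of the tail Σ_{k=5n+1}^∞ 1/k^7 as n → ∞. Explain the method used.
Σ_{k>5n} 1/k^7 ~ 1/(6 · (5n)^6)

Compare to the integral: ∫_{5n}^∞ x^(−7) dx = [−x^(−6)/6]_{5n}^∞ = 1/((7−1)·(5n)^6). Euler-Maclaurin then gives
  Σ_{k>5n} 1/k^7 = ∫_{5n}^∞ dx/x^7 − 1/(2·(5n)^7) + O(1/(5n)^8).
(Equivalently this is ζ(7) − Σ_{k≤5n} 1/k^7.)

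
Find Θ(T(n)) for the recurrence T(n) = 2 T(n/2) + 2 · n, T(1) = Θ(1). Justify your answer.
T(n) = Θ(n log n)

log_2 2 = 1, and f(n) = 2 · n = Θ(n^(log_2 2)). This is Case 2 of the master theorem: T(n) = Θ(f(n) · log n) = Θ(n log n).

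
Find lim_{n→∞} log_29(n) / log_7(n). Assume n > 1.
lim = ln(7) / ln(29) = log_29(7)

Change of base: log_29(n) = ln n / ln 29 and log_7(n) = ln n / ln 7. The ratio is (ln n / ln 29) · (ln 7 / ln n) = ln 7 / ln 29, a constant independent of n. So the limit is ln 7 / ln 29 = log_29(7).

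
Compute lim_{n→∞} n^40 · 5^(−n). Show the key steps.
lim = 0

Exponentials with base > 1 dominate every fixed polynomial: for any fixed c, n^c / 5^n → 0 as n → ∞ (e.g. by the ratio test, or by writing 5^n = e^(n ln 5) and noting e^(n ln 5) / n^c → ∞). Hence n^40 · 5^(−n) = n^40 / 5^n → 0.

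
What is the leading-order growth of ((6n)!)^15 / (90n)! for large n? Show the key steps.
((6n)!)^15/(90n)! ~ ((2π·6n)^(14/2) / sqrt(15)) · 15^(−15·6n)  →  0

Write N = 6n. Stirling: N! ~ sqrt(2π N)(N/e)^N and (15N)! ~ sqrt(2π·15N)·(15N/e)^(15N).
  (N!)^15/(15N)! ~ (2π N)^(15/2) (N/e)^(15N) / [sqrt(2π·15N) (15N/e)^(15N)]
     = (2π N)^(15/2) / sqrt(2π·15N) · (N/(15N))^(15N)
     = (2π N)^((15−1)/2) / sqrt(15) · 15^(−15N).
Since 15^15 > 1, the factor 15^(−15N) decays exponentially, so the ratio → 0. Substituting N = 6n gives the stated form.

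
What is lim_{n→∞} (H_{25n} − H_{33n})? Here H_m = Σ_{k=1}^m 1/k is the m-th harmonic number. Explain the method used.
lim = ln(25/33)

Euler-Maclaurin gives H_m = ln m + γ + 1/(2m) + O(1/m^2). The γ and O(1/m) terms cancel in the difference:
  H_{25n} − H_{33n} = ln(25n) − ln(33n) + O(1/n) = ln(25/33) + O(1/n).
Hence the limit is ln(25/33).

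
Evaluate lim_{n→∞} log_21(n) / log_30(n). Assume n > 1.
lim = ln(30) / ln(21) = log_21(30)

Change of base: log_21(n) = ln n / ln 21 and log_30(n) = ln n / ln 30. The ratio is (ln n / ln 21) · (ln 30 / ln n) = ln 30 / ln 21, a constant independent of n. So the limit is ln 30 / ln 21 = log_21(30).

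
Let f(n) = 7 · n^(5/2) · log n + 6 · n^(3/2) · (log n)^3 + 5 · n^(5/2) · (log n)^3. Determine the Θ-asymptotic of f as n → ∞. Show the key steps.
f(n) ∈ Θ(n^(5/2) · (log n)^3)

Compare the terms by growth order. For large n, n^a · (log n)^b dominates n^a' · (log n)^b' iff a > a', or (a = a' and b > b'). Ranking the 3 terms shows the dominant one is 5 · n^(5/2) · (log n)^3. Hence f(n) ∈ Θ(n^(5/2) · (log n)^3).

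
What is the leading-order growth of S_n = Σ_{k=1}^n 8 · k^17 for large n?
S_n ~ 4 · n^18 / 9

By integral comparison (Euler-Maclaurin), Σ_{k=1}^n 8 · k^17 = 8 · ∫_0^n x^17 dx + O(n^17) = 8 · n^18/18 = 4 · n^18 / 9 + O(n^17). (Equivalently, Faulhaber's formula gives the same leading term.)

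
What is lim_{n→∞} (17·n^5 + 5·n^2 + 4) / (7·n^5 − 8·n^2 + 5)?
lim = 17/7

For large n the leading n^5 terms dominate both numerator and denominator. Dividing top and bottom by n^5, every other term tends to 0, leaving 17/7.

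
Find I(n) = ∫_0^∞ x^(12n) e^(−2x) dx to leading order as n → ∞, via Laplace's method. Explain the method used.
I(n) ~ (sqrt(2π·12n) / 2) · (12n/(2e))^(12n)

Write the integrand as exp(12n ln x − 2x) and set f(x) = 12n ln x − 2x. Then f'(x) = 12n/x − 2 = 0 at x* = 12n/2, and f''(x*) = −12n/x*^2 = −2^2/(12n). Laplace's method (interior maximum) gives
  I(n) ~ e^(f(x*)) · sqrt(2π / |f''(x*)|)
        = exp(12n ln(12n/2) − 12n) · sqrt(2π · 12n / 2^2)
        = (12n/2)^(12n) e^(−12n) · sqrt(2π·12n) / 2
        = (sqrt(2π·12n) / 2) · (12n/(2e))^(12n).
This matches Γ(12n+1)/2^(12n+1) with Stirling applied to Γ.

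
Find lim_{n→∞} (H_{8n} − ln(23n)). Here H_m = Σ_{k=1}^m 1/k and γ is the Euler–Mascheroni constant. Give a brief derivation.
lim = ln(8/23) + γ

By Euler-Maclaurin, H_m = ln m + γ + O(1/m). So
  H_{8n} − ln(23n) = ln(8n) + γ − ln(23n) + O(1/n)
                       = ln(8/23) + γ + O(1/n).
Hence the limit is ln(8/23) + γ.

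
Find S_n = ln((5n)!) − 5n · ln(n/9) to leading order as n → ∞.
S_n ~ 5n · (ln 45 − 1) + O(ln n)

Stirling: ln((5n)!) = 5n ln(5n) − 5n + O(ln n).
  S_n = 5n ln(5n) − 5n − 5n ln(n/9) + O(ln n)
      = 5n ln(5n) − 5n ln n + 5n ln 9 − 5n + O(ln n)
      = 5n ln 5 + 5n ln 9 − 5n + O(ln n)
      = 5n (ln 45 − 1) + O(ln n).
Numerically ln(45) − 1 ≈ 2.8067.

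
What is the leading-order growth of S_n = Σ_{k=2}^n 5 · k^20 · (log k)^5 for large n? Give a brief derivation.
S_n ~ 5 · n^21 · (log n)^5 / 21

By integral comparison, S_n = ∫_1^n 5 · x^20 · (log x)^5 dx + O(n^20 · (log n)^5). For the integral, the leading term of ∫_1^n x^20 (log x)^5 dx is n^21/21 · (log n)^5 (by repeated integration by parts; each step lowers the log-exponent and produces a relatively O(1/log n) correction). Hence S_n ~ 5 · n^21 · (log n)^5 / 21.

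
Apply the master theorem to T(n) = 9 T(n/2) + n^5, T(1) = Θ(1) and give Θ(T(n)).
T(n) = Θ(n^5)

log_2 9 ≈ 3.170. f(n) = n^5 dominates n^(log_2 9) since 5 > 3.170, and the regularity condition a·f(n/b) = 9·(n/2)^5 = (9/32)·n^5 ≤ c·f(n) holds with c = 9/32 ≈ 0.281 < 1. So this is Case 3: T(n) = Θ(f(n)) = Θ(n^5).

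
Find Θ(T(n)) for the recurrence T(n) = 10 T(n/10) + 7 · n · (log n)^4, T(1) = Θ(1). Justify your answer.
T(n) = Θ(n · (log n)^5)

Here log_10 10 = 1 and f(n) = 7 · n · (log n)^4 = Θ(n^(log_10 10) · (log n)^4). This is the extended Case 2 of the master theorem (f matches the critical exponent up to log factors), giving T(n) = Θ(n^(log_10 10) · (log n)^(4+1)) = Θ(n · (log n)^5).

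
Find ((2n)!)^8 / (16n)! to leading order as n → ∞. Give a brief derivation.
((2n)!)^8/(16n)! ~ ((2π·2n)^(7/2) / sqrt(8)) · 8^(−8·2n)  →  0

Write N = 2n. Stirling: N! ~ sqrt(2π N)(N/e)^N and (8N)! ~ sqrt(2π·8N)·(8N/e)^(8N).
  (N!)^8/(8N)! ~ (2π N)^(8/2) (N/e)^(8N) / [sqrt(2π·8N) (8N/e)^(8N)]
     = (2π N)^(8/2) / sqrt(2π·8N) · (N/(8N))^(8N)
     = (2π N)^((8−1)/2) / sqrt(8) · 8^(−8N).
Since 8^8 > 1, the factor 8^(−8N) decays exponentially, so the ratio → 0. Substituting N = 2n gives the stated form.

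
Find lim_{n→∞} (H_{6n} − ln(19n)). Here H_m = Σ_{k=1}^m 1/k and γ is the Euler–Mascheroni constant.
lim = ln(6/19) + γ

By Euler-Maclaurin, H_m = ln m + γ + O(1/m). So
  H_{6n} − ln(19n) = ln(6n) + γ − ln(19n) + O(1/n)
                       = ln(6/19) + γ + O(1/n).
Hence the limit is ln(6/19) + γ.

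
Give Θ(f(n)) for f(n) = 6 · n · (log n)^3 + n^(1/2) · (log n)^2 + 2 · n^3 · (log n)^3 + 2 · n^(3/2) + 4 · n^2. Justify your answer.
f(n) ∈ Θ(n^3 · (log n)^3)

Compare the terms by growth order. For large n, n^a · (log n)^b dominates n^a' · (log n)^b' iff a > a', or (a = a' and b > b'). Ranking the 5 terms shows the dominant one is 2 · n^3 · (log n)^3. Hence f(n) ∈ Θ(n^3 · (log n)^3).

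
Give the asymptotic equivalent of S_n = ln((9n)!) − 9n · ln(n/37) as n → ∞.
S_n ~ 9n · (ln 333 − 1) + O(ln n)

Stirling: ln((9n)!) = 9n ln(9n) − 9n + O(ln n).
  S_n = 9n ln(9n) − 9n − 9n ln(n/37) + O(ln n)
      = 9n ln(9n) − 9n ln n + 9n ln 37 − 9n + O(ln n)
      = 9n ln 9 + 9n ln 37 − 9n + O(ln n)
      = 9n (ln 333 − 1) + O(ln n).
Numerically ln(333) − 1 ≈ 4.8081.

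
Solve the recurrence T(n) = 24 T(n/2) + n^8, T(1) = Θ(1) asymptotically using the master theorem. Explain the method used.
T(n) = Θ(n^8)

log_2 24 ≈ 4.585. f(n) = n^8 dominates n^(log_2 24) since 8 > 4.585, and the regularity condition a·f(n/b) = 24·(n/2)^8 = (24/256)·n^8 ≤ c·f(n) holds with c = 24/256 ≈ 0.0938 < 1. So this is Case 3: T(n) = Θ(f(n)) = Θ(n^8).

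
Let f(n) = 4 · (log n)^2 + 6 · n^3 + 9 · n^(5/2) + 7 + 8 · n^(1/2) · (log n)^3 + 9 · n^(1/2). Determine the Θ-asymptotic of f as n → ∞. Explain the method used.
f(n) ∈ Θ(n^3)

Compare the terms by growth order. For large n, n^a · (log n)^b dominates n^a' · (log n)^b' iff a > a', or (a = a' and b > b'). Ranking the 6 terms shows the dominant one is 6 · n^3. Hence f(n) ∈ Θ(n^3).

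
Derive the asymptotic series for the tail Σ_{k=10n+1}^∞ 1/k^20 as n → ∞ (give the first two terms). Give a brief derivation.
Σ_{k>10n} 1/k^20 = 1/(19 · (10n)^19) − 1/(2 · (10n)^20) + O(1/(10n)^21)

Compare to the integral: ∫_{10n}^∞ x^(−20) dx = [−x^(−19)/19]_{10n}^∞ = 1/((20−1)·(10n)^19). The Euler-Maclaurin correction adds −f(10n)/2 = −1/(2·(10n)^20). Euler-Maclaurin then gives
  Σ_{k>10n} 1/k^20 = ∫_{10n}^∞ dx/x^20 − 1/(2·(10n)^20) + O(1/(10n)^21).
(Equivalently this is ζ(20) − Σ_{k≤10n} 1/k^20.)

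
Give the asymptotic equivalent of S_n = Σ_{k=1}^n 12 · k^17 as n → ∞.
S_n ~ 2 · n^18 / 3

By integral comparison (Euler-Maclaurin), Σ_{k=1}^n 12 · k^17 = 12 · ∫_0^n x^17 dx + O(n^17) = 12 · n^18/18 = 2 · n^18 / 3 + O(n^17). (Equivalently, Faulhaber's formula gives the same leading term.)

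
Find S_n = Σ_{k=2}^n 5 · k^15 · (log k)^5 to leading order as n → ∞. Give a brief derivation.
S_n ~ 5 · n^16 · (log n)^5 / 16

By integral comparison, S_n = ∫_1^n 5 · x^15 · (log x)^5 dx + O(n^15 · (log n)^5). For the integral, the leading term of ∫_1^n x^15 (log x)^5 dx is n^16/16 · (log n)^5 (by repeated integration by parts; each step lowers the log-exponent and produces a relatively O(1/log n) correction). Hence S_n ~ 5 · n^16 · (log n)^5 / 16.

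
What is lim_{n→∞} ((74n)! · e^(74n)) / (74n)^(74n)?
lim = ∞

Stirling: (74n)! ~ sqrt(2π·74n) · (74n/e)^(74n). Hence
  (74n)! · e^(74n) / (74n)^(74n) ~ sqrt(2π·74n) = sqrt(2π·74) · sqrt(n) → ∞.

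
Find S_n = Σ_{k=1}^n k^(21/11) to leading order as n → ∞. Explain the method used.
S_n ~ (11/32) · n^(32/11)

Integral comparison: Σ_{k=1}^n k^(21/11) = ∫_0^n x^(21/11) dx + O(n^(21/11)). The integral is n^(1 + 21/11) / (1 + 21/11) = n^((21+11)/11) / ((21+11)/11) = (11/32) · n^(32/11).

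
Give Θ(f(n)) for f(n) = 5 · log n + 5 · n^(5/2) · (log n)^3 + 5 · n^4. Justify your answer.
f(n) ∈ Θ(n^4)

Compare the terms by growth order. For large n, n^a · (log n)^b dominates n^a' · (log n)^b' iff a > a', or (a = a' and b > b'). Ranking the 3 terms shows the dominant one is 5 · n^4. Hence f(n) ∈ Θ(n^4).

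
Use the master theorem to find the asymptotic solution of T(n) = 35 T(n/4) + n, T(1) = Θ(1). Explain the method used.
T(n) = Θ(n^(log_4 35))

Master theorem: compare f(n) = n to n^(log_4 35) where log_4 35 ≈ 2.565. Since 1 < log_4 35, we have f(n) = O(n^(log_4 35 − ε)) for some ε > 0 — Case 1. Hence T(n) = Θ(n^(log_4 35)).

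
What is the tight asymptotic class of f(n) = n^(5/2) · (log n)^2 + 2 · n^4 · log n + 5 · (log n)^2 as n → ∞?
f(n) ∈ Θ(n^4 · log n)

Compare the terms by growth order. For large n, n^a · (log n)^b dominates n^a' · (log n)^b' iff a > a', or (a = a' and b > b'). Ranking the 3 terms shows the dominant one is 2 · n^4 · log n. Hence f(n) ∈ Θ(n^4 · log n).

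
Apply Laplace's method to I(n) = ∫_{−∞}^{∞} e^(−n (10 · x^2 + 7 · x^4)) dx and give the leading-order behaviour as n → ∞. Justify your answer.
I(n) ~ sqrt(π/(10n))

φ(x) = 10 · x^2 + 7 · x^4 has its unique global minimum at x* = 0 (since φ'(x) = 20x + 28x^3 = 0 only at x = 0 for real x with both coefficients positive, and φ → ∞ as |x| → ∞). At x* = 0, φ(0) = 0 and φ''(0) = 20. Laplace's method then gives
  I(n) ~ sqrt(2π / (n · φ''(0))) · e^(−n φ(0)) = sqrt(2π / (20n)) = sqrt(π/(10n)).
The 7 · x^4 term contributes only at subleading order (an O(1/n) relative correction).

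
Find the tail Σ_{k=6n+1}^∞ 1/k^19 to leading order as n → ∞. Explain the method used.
Σ_{k>6n} 1/k^19 ~ 1/(18 · (6n)^18)

Compare to the integral: ∫_{6n}^∞ x^(−19) dx = [−x^(−18)/18]_{6n}^∞ = 1/((19−1)·(6n)^18). Euler-Maclaurin then gives
  Σ_{k>6n} 1/k^19 = ∫_{6n}^∞ dx/x^19 − 1/(2·(6n)^19) + O(1/(6n)^20).
(Equivalently this is ζ(19) − Σ_{k≤6n} 1/k^19.)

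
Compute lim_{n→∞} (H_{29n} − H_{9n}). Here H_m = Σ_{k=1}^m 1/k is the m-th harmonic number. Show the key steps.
lim = ln(29/9)

Euler-Maclaurin gives H_m = ln m + γ + 1/(2m) + O(1/m^2). The γ and O(1/m) terms cancel in the difference:
  H_{29n} − H_{9n} = ln(29n) − ln(9n) + O(1/n) = ln(29/9) + O(1/n).
Hence the limit is ln(29/9).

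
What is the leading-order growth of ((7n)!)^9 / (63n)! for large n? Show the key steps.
((7n)!)^9/(63n)! ~ ((2π·7n)^(8/2) / 3) · 9^(−9·7n)  →  0

Write N = 7n. Stirling: N! ~ sqrt(2π N)(N/e)^N and (9N)! ~ sqrt(2π·9N)·(9N/e)^(9N).
  (N!)^9/(9N)! ~ (2π N)^(9/2) (N/e)^(9N) / [sqrt(2π·9N) (9N/e)^(9N)]
     = (2π N)^(9/2) / sqrt(2π·9N) · (N/(9N))^(9N)
     = (2π N)^((9−1)/2) / 3 · 9^(−9N).
Since 9^9 > 1, the factor 9^(−9N) decays exponentially, so the ratio → 0. Substituting N = 7n gives the stated form.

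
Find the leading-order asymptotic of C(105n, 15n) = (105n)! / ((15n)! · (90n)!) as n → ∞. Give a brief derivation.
C(105n, 15n) ~ (823543/46656)^(15n) · sqrt(7/(12π·15n))

Write N = 15n. Apply Stirling to each factorial:
  (7N)! ~ sqrt(2π·7N) · (7N/e)^(7N),
  N! ~ sqrt(2π N) · (N/e)^N,
  (6N)! ~ sqrt(2π·6N) · (6N/e)^(6N).
The exponential factors combine to (7N)^(7N) / (N^N · (6N)^(6N)) = 7^(7N)/6^(6N) = (7^7/6^6)^N = (823543/46656)^N.
The square-root prefactors combine to sqrt(2π·7N) / (sqrt(2π N)·sqrt(2π·6N)) = sqrt(7 / (2π·6·N)) = sqrt(7/(12π·15n)).
Substituting N = 15n: C(105n, 15n) ~ (823543/46656)^(15n) · sqrt(7/(12π·15n)).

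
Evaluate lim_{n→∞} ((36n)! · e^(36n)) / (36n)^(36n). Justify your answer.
lim = ∞

Stirling: (36n)! ~ sqrt(2π·36n) · (36n/e)^(36n). Hence
  (36n)! · e^(36n) / (36n)^(36n) ~ sqrt(2π·36n) = sqrt(2π·36) · sqrt(n) → ∞.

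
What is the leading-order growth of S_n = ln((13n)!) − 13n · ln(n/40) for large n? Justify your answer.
S_n ~ 13n · (ln 520 − 1) + O(ln n)

Stirling: ln((13n)!) = 13n ln(13n) − 13n + O(ln n).
  S_n = 13n ln(13n) − 13n − 13n ln(n/40) + O(ln n)
      = 13n ln(13n) − 13n ln n + 13n ln 40 − 13n + O(ln n)
      = 13n ln 13 + 13n ln 40 − 13n + O(ln n)
      = 13n (ln 520 − 1) + O(ln n).
Numerically ln(520) − 1 ≈ 5.2538.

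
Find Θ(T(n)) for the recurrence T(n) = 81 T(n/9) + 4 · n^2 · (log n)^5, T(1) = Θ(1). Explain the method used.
T(n) = Θ(n^2 · (log n)^6)

Here log_9 81 = 2 and f(n) = 4 · n^2 · (log n)^5 = Θ(n^(log_9 81) · (log n)^5). This is the extended Case 2 of the master theorem (f matches the critical exponent up to log factors), giving T(n) = Θ(n^(log_9 81) · (log n)^(5+1)) = Θ(n^2 · (log n)^6).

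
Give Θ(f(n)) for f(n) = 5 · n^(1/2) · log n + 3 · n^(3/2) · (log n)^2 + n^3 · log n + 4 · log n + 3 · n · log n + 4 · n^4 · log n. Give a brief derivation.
f(n) ∈ Θ(n^4 · log n)

Compare the terms by growth order. For large n, n^a · (log n)^b dominates n^a' · (log n)^b' iff a > a', or (a = a' and b > b'). Ranking the 6 terms shows the dominant one is 4 · n^4 · log n. Hence f(n) ∈ Θ(n^4 · log n).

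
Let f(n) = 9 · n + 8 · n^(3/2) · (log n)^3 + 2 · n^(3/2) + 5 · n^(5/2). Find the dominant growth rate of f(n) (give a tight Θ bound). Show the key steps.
f(n) ∈ Θ(n^(5/2))

Compare the terms by growth order. For large n, n^a · (log n)^b dominates n^a' · (log n)^b' iff a > a', or (a = a' and b > b'). Ranking the 4 terms shows the dominant one is 5 · n^(5/2). Hence f(n) ∈ Θ(n^(5/2)).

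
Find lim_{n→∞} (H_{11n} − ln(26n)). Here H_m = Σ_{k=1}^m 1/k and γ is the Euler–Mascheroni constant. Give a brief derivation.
lim = ln(11/26) + γ

By Euler-Maclaurin, H_m = ln m + γ + O(1/m). So
  H_{11n} − ln(26n) = ln(11n) + γ − ln(26n) + O(1/n)
                       = ln(11/26) + γ + O(1/n).
Hence the limit is ln(11/26) + γ.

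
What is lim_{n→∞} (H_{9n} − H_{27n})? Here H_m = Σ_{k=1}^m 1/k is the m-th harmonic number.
lim = ln(9/27) = −ln 3

Euler-Maclaurin gives H_m = ln m + γ + 1/(2m) + O(1/m^2). The γ and O(1/m) terms cancel in the difference:
  H_{9n} − H_{27n} = ln(9n) − ln(27n) + O(1/n) = ln(9/27) + O(1/n).
Hence the limit is ln(9/27) = −ln 3.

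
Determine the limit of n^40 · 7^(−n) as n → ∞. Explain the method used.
lim = 0

Exponentials with base > 1 dominate every fixed polynomial: for any fixed c, n^c / 7^n → 0 as n → ∞ (e.g. by the ratio test, or by writing 7^n = e^(n ln 7) and noting e^(n ln 7) / n^c → ∞). Hence n^40 · 7^(−n) = n^40 / 7^n → 0.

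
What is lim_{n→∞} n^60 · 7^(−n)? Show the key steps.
lim = 0

Exponentials with base > 1 dominate every fixed polynomial: for any fixed c, n^c / 7^n → 0 as n → ∞ (e.g. by the ratio test, or by writing 7^n = e^(n ln 7) and noting e^(n ln 7) / n^c → ∞). Hence n^60 · 7^(−n) = n^60 / 7^n → 0.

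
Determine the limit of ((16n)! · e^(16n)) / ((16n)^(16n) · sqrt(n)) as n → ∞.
lim = sqrt(2π·16)

Stirling: (16n)! ~ sqrt(2π·16n) · (16n/e)^(16n). Hence
  (16n)! · e^(16n) / (16n)^(16n) ~ sqrt(2π·16n).
Dividing by sqrt(n): sqrt(2π·16n) / sqrt(n) = sqrt(2π·16) · n^((1−1)/2), so the limit is sqrt(2π·16).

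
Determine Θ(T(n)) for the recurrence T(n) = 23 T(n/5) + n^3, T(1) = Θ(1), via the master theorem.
T(n) = Θ(n^3)

log_5 23 ≈ 1.948. f(n) = n^3 dominates n^(log_5 23) since 3 > 1.948, and the regularity condition a·f(n/b) = 23·(n/5)^3 = (23/125)·n^3 ≤ c·f(n) holds with c = 23/125 ≈ 0.184 < 1. So this is Case 3: T(n) = Θ(f(n)) = Θ(n^3).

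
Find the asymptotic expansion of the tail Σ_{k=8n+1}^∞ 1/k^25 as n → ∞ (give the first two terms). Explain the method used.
Σ_{k>8n} 1/k^25 = 1/(24 · (8n)^24) − 1/(2 · (8n)^25) + O(1/(8n)^26)

Compare to the integral: ∫_{8n}^∞ x^(−25) dx = [−x^(−24)/24]_{8n}^∞ = 1/((25−1)·(8n)^24). The Euler-Maclaurin correction adds −f(8n)/2 = −1/(2·(8n)^25). Euler-Maclaurin then gives
  Σ_{k>8n} 1/k^25 = ∫_{8n}^∞ dx/x^25 − 1/(2·(8n)^25) + O(1/(8n)^26).
(Equivalently this is ζ(25) − Σ_{k≤8n} 1/k^25.)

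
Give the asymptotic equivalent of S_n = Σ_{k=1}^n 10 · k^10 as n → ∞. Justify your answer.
S_n ~ 10 · n^11 / 11

By integral comparison (Euler-Maclaurin), Σ_{k=1}^n 10 · k^10 = 10 · ∫_0^n x^10 dx + O(n^10) = 10 · n^11/11 + O(n^10). (Equivalently, Faulhaber's formula gives the same leading term.)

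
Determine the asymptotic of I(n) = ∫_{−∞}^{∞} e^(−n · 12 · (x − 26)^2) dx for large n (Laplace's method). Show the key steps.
I(n) = sqrt(π/(12n))

Here φ(x) = 12 · (x − 26)^2 has its unique minimum at x* = 26 with φ(x*) = 0 and φ''(x*) = 24. Laplace's method gives
  I(n) ~ e^(−n φ(x*)) · sqrt(2π / (n · φ''(x*))) = sqrt(2π / (24n)) = sqrt(π/(12n)).
This is exact: substituting u = (x − 26)·sqrt(12n) gives I(n) = (1/sqrt(12n)) ∫_{−∞}^{∞} e^(−u^2) du = sqrt(π/(12n)).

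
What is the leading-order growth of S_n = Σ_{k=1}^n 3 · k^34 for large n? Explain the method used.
S_n ~ 3 · n^35 / 35

By integral comparison (Euler-Maclaurin), Σ_{k=1}^n 3 · k^34 = 3 · ∫_0^n x^34 dx + O(n^34) = 3 · n^35/35 + O(n^34). (Equivalently, Faulhaber's formula gives the same leading term.)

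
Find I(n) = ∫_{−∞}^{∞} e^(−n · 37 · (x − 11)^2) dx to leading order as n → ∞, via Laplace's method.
I(n) = sqrt(π/(37n))

Here φ(x) = 37 · (x − 11)^2 has its unique minimum at x* = 11 with φ(x*) = 0 and φ''(x*) = 74. Laplace's method gives
  I(n) ~ e^(−n φ(x*)) · sqrt(2π / (n · φ''(x*))) = sqrt(2π / (74n)) = sqrt(π/(37n)).
This is exact: substituting u = (x − 11)·sqrt(37n) gives I(n) = (1/sqrt(37n)) ∫_{−∞}^{∞} e^(−u^2) du = sqrt(π/(37n)).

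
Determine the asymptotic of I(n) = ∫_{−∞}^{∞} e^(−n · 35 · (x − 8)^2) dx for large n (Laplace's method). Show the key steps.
I(n) = sqrt(π/(35n))

Here φ(x) = 35 · (x − 8)^2 has its unique minimum at x* = 8 with φ(x*) = 0 and φ''(x*) = 70. Laplace's method gives
  I(n) ~ e^(−n φ(x*)) · sqrt(2π / (n · φ''(x*))) = sqrt(2π / (70n)) = sqrt(π/(35n)).
This is exact: substituting u = (x − 8)·sqrt(35n) gives I(n) = (1/sqrt(35n)) ∫_{−∞}^{∞} e^(−u^2) du = sqrt(π/(35n)).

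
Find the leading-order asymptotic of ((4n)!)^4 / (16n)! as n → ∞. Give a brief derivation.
((4n)!)^4/(16n)! ~ ((2π·4n)^(3/2) / 2) · 4^(−4·4n)  →  0

Write N = 4n. Stirling: N! ~ sqrt(2π N)(N/e)^N and (4N)! ~ sqrt(2π·4N)·(4N/e)^(4N).
  (N!)^4/(4N)! ~ (2π N)^(4/2) (N/e)^(4N) / [sqrt(2π·4N) (4N/e)^(4N)]
     = (2π N)^(4/2) / sqrt(2π·4N) · (N/(4N))^(4N)
     = (2π N)^((4−1)/2) / 2 · 4^(−4N).
Since 4^4 > 1, the factor 4^(−4N) decays exponentially, so the ratio → 0. Substituting N = 4n gives the stated form.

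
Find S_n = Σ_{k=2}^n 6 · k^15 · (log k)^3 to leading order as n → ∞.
S_n ~ 3 · n^16 · (log n)^3 / 8

By integral comparison, S_n = ∫_1^n 6 · x^15 · (log x)^3 dx + O(n^15 · (log n)^3). For the integral, the leading term of ∫_1^n x^15 (log x)^3 dx is n^16/16 · (log n)^3 (by repeated integration by parts; each step lowers the log-exponent and produces a relatively O(1/log n) correction). Hence S_n ~ 3 · n^16 · (log n)^3 / 8.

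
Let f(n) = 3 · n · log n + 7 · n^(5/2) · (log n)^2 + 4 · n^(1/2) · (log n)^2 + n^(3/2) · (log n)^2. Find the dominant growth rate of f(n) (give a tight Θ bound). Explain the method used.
f(n) ∈ Θ(n^(5/2) · (log n)^2)

Compare the terms by growth order. For large n, n^a · (log n)^b dominates n^a' · (log n)^b' iff a > a', or (a = a' and b > b'). Ranking the 4 terms shows the dominant one is 7 · n^(5/2) · (log n)^2. Hence f(n) ∈ Θ(n^(5/2) · (log n)^2).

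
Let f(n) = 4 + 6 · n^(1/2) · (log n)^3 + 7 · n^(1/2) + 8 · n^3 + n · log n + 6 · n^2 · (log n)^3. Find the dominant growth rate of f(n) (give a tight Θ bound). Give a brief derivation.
f(n) ∈ Θ(n^3)

Compare the terms by growth order. For large n, n^a · (log n)^b dominates n^a' · (log n)^b' iff a > a', or (a = a' and b > b'). Ranking the 6 terms shows the dominant one is 8 · n^3. Hence f(n) ∈ Θ(n^3).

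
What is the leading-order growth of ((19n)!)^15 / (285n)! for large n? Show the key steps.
((19n)!)^15/(285n)! ~ ((2π·19n)^(14/2) / sqrt(15)) · 15^(−15·19n)  →  0

Write N = 19n. Stirling: N! ~ sqrt(2π N)(N/e)^N and (15N)! ~ sqrt(2π·15N)·(15N/e)^(15N).
  (N!)^15/(15N)! ~ (2π N)^(15/2) (N/e)^(15N) / [sqrt(2π·15N) (15N/e)^(15N)]
     = (2π N)^(15/2) / sqrt(2π·15N) · (N/(15N))^(15N)
     = (2π N)^((15−1)/2) / sqrt(15) · 15^(−15N).
Since 15^15 > 1, the factor 15^(−15N) decays exponentially, so the ratio → 0. Substituting N = 19n gives the stated form.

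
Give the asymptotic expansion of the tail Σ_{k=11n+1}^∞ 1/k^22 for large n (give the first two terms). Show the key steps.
Σ_{k>11n} 1/k^22 = 1/(21 · (11n)^21) − 1/(2 · (11n)^22) + O(1/(11n)^23)

Compare to the integral: ∫_{11n}^∞ x^(−22) dx = [−x^(−21)/21]_{11n}^∞ = 1/((22−1)·(11n)^21). The Euler-Maclaurin correction adds −f(11n)/2 = −1/(2·(11n)^22). Euler-Maclaurin then gives
  Σ_{k>11n} 1/k^22 = ∫_{11n}^∞ dx/x^22 − 1/(2·(11n)^22) + O(1/(11n)^23).
(Equivalently this is ζ(22) − Σ_{k≤11n} 1/k^22.)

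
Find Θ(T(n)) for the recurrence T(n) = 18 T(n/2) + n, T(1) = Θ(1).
T(n) = Θ(n^(log_2 18))

Master theorem: compare f(n) = n to n^(log_2 18) where log_2 18 ≈ 4.170. Since 1 < log_2 18, we have f(n) = O(n^(log_2 18 − ε)) for some ε > 0 — Case 1. Hence T(n) = Θ(n^(log_2 18)).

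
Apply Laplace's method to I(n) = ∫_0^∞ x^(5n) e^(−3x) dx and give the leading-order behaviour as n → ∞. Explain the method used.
I(n) ~ (sqrt(2π·5n) / 3) · (5n/(3e))^(5n)

Write the integrand as exp(5n ln x − 3x) and set f(x) = 5n ln x − 3x. Then f'(x) = 5n/x − 3 = 0 at x* = 5n/3, and f''(x*) = −5n/x*^2 = −3^2/(5n). Laplace's method (interior maximum) gives
  I(n) ~ e^(f(x*)) · sqrt(2π / |f''(x*)|)
        = exp(5n ln(5n/3) − 5n) · sqrt(2π · 5n / 3^2)
        = (5n/3)^(5n) e^(−5n) · sqrt(2π·5n) / 3
        = (sqrt(2π·5n) / 3) · (5n/(3e))^(5n).
This matches Γ(5n+1)/3^(5n+1) with Stirling applied to Γ.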